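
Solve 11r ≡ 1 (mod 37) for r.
Since 37 is prime, by Fermat 11^(-1) ≡ 11^{35} ≡ 27 (mod 37). Verify: 11 × 27 = 297 ≡ 1 (mod 37)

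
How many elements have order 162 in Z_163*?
A prime p has φ(p-1) primitive roots; here φ(162) = 54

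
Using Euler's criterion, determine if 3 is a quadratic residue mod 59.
By Euler's criterion: 3^{29} ≡ 1 mod 59. Since this equals 1, 3 is a QR.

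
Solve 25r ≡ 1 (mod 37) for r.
Since 37 is prime, by Fermat 25^(-1) ≡ 25^{35} ≡ 3 (mod 37). Verify: 25 × 3 = 75 ≡ 1 (mod 37)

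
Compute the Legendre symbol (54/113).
(54/113) = 54^{56} mod 113 = -1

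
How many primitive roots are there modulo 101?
Number of primitive roots mod 101 = φ(p-1) = φ(100) = 40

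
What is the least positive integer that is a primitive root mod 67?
g = 2. For each prime q|66: 2^{33}≡66, 2^{22}≡37, 2^{6}≡64, none ≡ 1, so ord_67(2) = 66 and 2 is a primitive root.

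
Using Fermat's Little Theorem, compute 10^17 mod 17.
By Fermat: 10^{16} ≡ 1 (mod 17). So 10^{17} = 10^{16} · 10^{1} ≡ 10^{1} ≡ 10 (mod 17)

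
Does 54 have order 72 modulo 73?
54^{36} ≡ 1 mod 73 and 36 < 72, so ord_73(54) = 36 ≠ 72 and 54 is not a primitive root.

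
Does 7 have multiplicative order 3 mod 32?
Powers of 7 mod 32: 7^1≡7, 7^2≡17, 7^3≡23, 7^4≡1. 7^3≡23≢1, so ord ≠ 3. No, the actual order is 4.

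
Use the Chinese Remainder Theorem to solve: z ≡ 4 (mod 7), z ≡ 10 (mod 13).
M = 7 × 13 = 91. M₁ = 13, y₁ ≡ 6 (mod 7). M₂ = 7, y₂ ≡ 2 (mod 13). z = 4×13×6 + 10×7×2 ≡ 88 (mod 91)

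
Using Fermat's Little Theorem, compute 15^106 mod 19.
By Fermat: 15^{18} ≡ 1 mod 19. 106 = 5×18 + 16. So 15^{106} ≡ 15^{16} ≡ 6 mod 19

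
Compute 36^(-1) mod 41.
Since 41 is prime, by Fermat 36^(-1) ≡ 36^{39} ≡ 8 mod 41. Verify: 36 × 8 = 288 ≡ 1 mod 41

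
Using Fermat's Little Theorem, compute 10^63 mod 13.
By Fermat: 10^{12} ≡ 1 mod 13. 63 = 5×12 + 3. So 10^{63} ≡ 10^{3} ≡ 12 mod 13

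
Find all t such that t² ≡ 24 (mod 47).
The square roots of 24 mod 47 are 27 and 20. Verify: 27² = 729 ≡ 24 (mod 47)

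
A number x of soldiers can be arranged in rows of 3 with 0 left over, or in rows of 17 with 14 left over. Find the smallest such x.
M = 3 × 17 = 51. M₁ = 17, y₁ ≡ 2 mod 3. M₂ = 3, y₂ ≡ 6 mod 17. x = 0×17×2 + 14×3×6 ≡ 48 mod 51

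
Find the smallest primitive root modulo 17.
g = 3. Powers: [3, 9, 10, 13, 5, 15, 11, ...] generates all 16 non-zero residues.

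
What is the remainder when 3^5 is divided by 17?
By repeated squaring mod 17: 3^{1}≡3, 3^{2}≡9, 3^{4}≡13. Then 3^{5} = 3^{4+1} ≡ 13 × 3 ≡ 5 mod 17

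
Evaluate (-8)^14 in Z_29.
By repeated squaring (mod 29): (-8)^{1}≡21, (-8)^{2}≡6, (-8)^{4}≡7, (-8)^{8}≡20. Then (-8)^{14} = (-8)^{8+4+2} ≡ 20 × 7 × 6 ≡ 28 (mod 29)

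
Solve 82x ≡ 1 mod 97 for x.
Since 97 is prime, by Fermat 82^(-1) ≡ 82^{95} ≡ 84 mod 97. Verify: 82 × 84 = 6888 ≡ 1 mod 97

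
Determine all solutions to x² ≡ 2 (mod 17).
The square roots of 2 mod 17 are 6 and 11. Verify: 6² = 36 ≡ 2 (mod 17)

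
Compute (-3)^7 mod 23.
By repeated squaring (mod 23): (-3)^{1}≡20, (-3)^{2}≡9, (-3)^{4}≡12. Then (-3)^{7} = (-3)^{4+2+1} ≡ 12 × 9 × 20 ≡ 21 (mod 23)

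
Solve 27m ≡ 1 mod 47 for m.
Since 47 is prime, by Fermat 27^(-1) ≡ 27^{45} ≡ 7 mod 47. Verify: 27 × 7 = 189 ≡ 1 mod 47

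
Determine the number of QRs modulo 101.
For prime 101, there are (p-1)/2 = (101-1)/2 = 50 quadratic residues (excluding 0).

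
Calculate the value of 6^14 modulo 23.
By repeated squaring mod 23: 6^{1}≡6, 6^{2}≡13, 6^{4}≡8, 6^{8}≡18. Then 6^{14} = 6^{8+4+2} ≡ 18 × 8 × 13 ≡ 9 mod 23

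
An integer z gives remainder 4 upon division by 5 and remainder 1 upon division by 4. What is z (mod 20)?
M = 5 × 4 = 20. M₁ = 4, y₁ ≡ 4 (mod 5). M₂ = 5, y₂ ≡ 1 (mod 4). z = 4×4×4 + 1×5×1 ≡ 9 (mod 20)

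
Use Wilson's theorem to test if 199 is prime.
(198)! mod 199 = 198. Since 198 ≡ -1 mod 199, 199 is prime.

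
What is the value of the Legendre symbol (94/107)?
(94/107) = 94^{53} mod 107 = -1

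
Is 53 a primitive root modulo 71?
ord_71(53) divides 70. For each prime q|70: 53^{35}≡70, 53^{14}≡57, 53^{10}≡37, none ≡ 1. So 53 has order 70 and is a primitive root mod 71.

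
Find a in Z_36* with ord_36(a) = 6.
29 has order 6 mod 36 since 29^{6} ≡ 1 mod 36 and no smaller power works.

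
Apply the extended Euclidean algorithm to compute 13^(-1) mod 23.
Extended GCD: 13(-7) + 23(4) = 1. So 13^(-1) ≡ -7 ≡ 16 mod 23. Verify: 13 × 16 = 208 ≡ 1 mod 23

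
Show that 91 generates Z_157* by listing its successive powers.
91^1, 91^2, ..., 91^{156} mod 157: [91, 117, 128, 30, 61, 56, 72, 115, 103, 110, 119, 153, 107, 3, 116, 37, 70, 90, 26, 11, 59, 31, 152, 16, 43, 145, 7, 9, 34, 111, 53, 113, 78, 33, 20, 93, 142, 48, 129, 121, 21, 27, 102, 19, 2, 25, 77, 99, 60, 122, 112, 144, 73, 49, 63, 81, 149, 57, 6, 75, 74, 140, 23, 52, 22, 118, 62, 147, 32, 86, 133, 14, 18, 68, 65, 106, 69, 156, 66, 40, 29, 127, 96, 101, 85, 42, 54, 47, 38, 4, 50, 154, 41, 120, 87, 67, 131, 146, 98, 126, 5, 141, 114, 12, 150, 148, 123, 46, 104, 44, 79, 124, 137, 64, 15, 109, 28, 36, 136, 130, 55, 138, 155, 132, 80, 58, 97, 35, 45, 13, 84, 108, 94, 76, 8, 100, 151, 82, 83, 17, 134, 105, 135, 39, 95, 10, 125, 71, 24, 143, 139, 89, 92, 51, 88, 1]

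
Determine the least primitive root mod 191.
g = 19. For each prime q|190: 19^{95}≡190, 19^{38}≡39, 19^{10}≡52, none ≡ 1, so ord_191(19) = 190 and 19 is a primitive root.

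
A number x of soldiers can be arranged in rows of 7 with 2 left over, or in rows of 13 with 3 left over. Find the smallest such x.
M = 7 × 13 = 91. M₁ = 13, y₁ ≡ 6 (mod 7). M₂ = 7, y₂ ≡ 2 (mod 13). x = 2×13×6 + 3×7×2 ≡ 16 (mod 91)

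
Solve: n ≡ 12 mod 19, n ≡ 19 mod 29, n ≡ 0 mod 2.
M = 19 × 29 × 2 = 1102. M₁ = 58, y₁ ≡ 1 mod 19. M₂ = 38, y₂ ≡ 13 mod 29. M₃ = 551, y₃ ≡ 1 mod 2. n = 12×58×1 + 19×38×13 + 0×551×1 ≡ 164 mod 1102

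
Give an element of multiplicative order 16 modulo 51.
5 has order 16 mod 51 since 5^{16} ≡ 1 mod 51 and no smaller power works.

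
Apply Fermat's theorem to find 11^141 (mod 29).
By Fermat: 11^{28} ≡ 1 (mod 29). 141 = 5×28 + 1. So 11^{141} ≡ 11^{1} ≡ 11 (mod 29)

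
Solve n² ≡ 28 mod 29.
The square roots of 28 mod 29 are 12 and 17. Verify: 12² = 144 ≡ 28 mod 29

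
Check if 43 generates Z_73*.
43^{24} ≡ 1 (mod 73) and 24 < 72, so ord_73(43) = 24 ≠ 72 and 43 is not a primitive root.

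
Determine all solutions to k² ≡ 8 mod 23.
The square roots of 8 mod 23 are 13 and 10. Verify: 13² = 169 ≡ 8 mod 23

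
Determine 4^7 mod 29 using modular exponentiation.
By repeated squaring mod 29: 4^{1}≡4, 4^{2}≡16, 4^{4}≡24. Then 4^{7} = 4^{4+2+1} ≡ 24 × 16 × 4 ≡ 28 mod 29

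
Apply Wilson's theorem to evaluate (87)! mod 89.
(88)! = (87)! × (88) ≡ -1 (mod 89). So (87)! ≡ -1 × (88)^(-1) ≡ (-1)×(-1) = 1 (mod 89)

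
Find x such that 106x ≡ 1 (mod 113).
Since 113 is prime, by Fermat 106^(-1) ≡ 106^{111} ≡ 16 (mod 113). Verify: 106 × 16 = 1696 ≡ 1 (mod 113)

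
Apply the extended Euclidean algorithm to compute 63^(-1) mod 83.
Extended GCD: 63(29) + 83(-22) = 1. So 63^(-1) ≡ 29 (mod 83). Verify: 63 × 29 = 1827 ≡ 1 (mod 83)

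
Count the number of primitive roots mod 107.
Number of primitive roots mod 107 = φ(p-1) = φ(106) = 52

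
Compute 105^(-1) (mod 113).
Since 113 is prime, by Fermat 105^(-1) ≡ 105^{111} ≡ 14 (mod 113). Verify: 105 × 14 = 1470 ≡ 1 (mod 113)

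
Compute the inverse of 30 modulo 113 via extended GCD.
Extended GCD: 30(49) + 113(-13) = 1. So 30^(-1) ≡ 49 (mod 113). Verify: 30 × 49 = 1470 ≡ 1 (mod 113)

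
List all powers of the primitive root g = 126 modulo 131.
126^1, 126^2, ..., 126^{130} mod 131: [126, 25, 6, 101, 19, 36, 82, 114, 85, 99, 29, 117, 70, 43, 47, 27, 127, 20, 31, 107, 120, 55, 118, 65, 68, 53, 128, 15, 56, 113, 90, 74, 23, 16, 51, 7, 96, 44, 42, 52, 2, 121, 50, 12, 71, 38, 72, 33, 97, 39, 67, 58, 103, 9, 86, 94, 54, 123, 40, 62, 83, 109, 110, 105, 130, 5, 106, 125, 30, 112, 95, 49, 17, 46, 32, 102, 14, 61, 88, 84, 104, 4, 111, 100, 24, 11, 76, 13, 66, 63, 78, 3, 116, 75, 18, 41, 57, 108, 115, 80, 124, 35, 87, 89, 79, 129, 10, 81, 119, 60, 93, 59, 98, 34, 92, 64, 73, 28, 122, 45, 37, 77, 8, 91, 69, 48, 22, 21, 26, 1]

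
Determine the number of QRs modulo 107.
Exactly half the non-zero residues mod a prime are QRs: (107-1)/2 = 53.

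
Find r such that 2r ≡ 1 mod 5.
Since 5 is prime, by Fermat 2^(-1) ≡ 2^{3} ≡ 3 mod 5. Verify: 2 × 3 = 6 ≡ 1 mod 5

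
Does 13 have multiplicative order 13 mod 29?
Powers of 13 mod 29: 13^1≡13, 13^2≡24, 13^3≡22, 13^4≡25, 13^5≡6, 13^6≡20, 13^7≡28, 13^8≡16, 13^9≡5, 13^10≡7, 13^11≡4, 13^12≡23, 13^13≡9, 13^14≡1. 13^13≡9≢1, so ord ≠ 13. No, the actual order is 14.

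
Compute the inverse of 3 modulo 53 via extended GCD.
Extended GCD: 3(18) + 53(-1) = 1. So 3^(-1) ≡ 18 (mod 53). Verify: 3 × 18 = 54 ≡ 1 (mod 53)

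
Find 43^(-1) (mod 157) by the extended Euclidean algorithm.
Extended GCD: 43(-73) + 157(20) = 1. So 43^(-1) ≡ -73 ≡ 84 (mod 157). Verify: 43 × 84 = 3612 ≡ 1 (mod 157)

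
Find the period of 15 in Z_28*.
Powers of 15 mod 28: 15^1≡15, 15^2≡1. Order = 2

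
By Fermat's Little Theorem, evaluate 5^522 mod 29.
By Fermat: 5^{28} ≡ 1 mod 29. 522 ≡ 18 mod 28. So 5^{522} ≡ 5^{18} ≡ 16 mod 29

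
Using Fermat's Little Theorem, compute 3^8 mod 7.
By Fermat: 3^{6} ≡ 1 (mod 7). So 3^{8} = 3^{6} · 3^{2} ≡ 3^{2} ≡ 2 (mod 7)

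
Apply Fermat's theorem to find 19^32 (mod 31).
By Fermat: 19^{30} ≡ 1 (mod 31). So 19^{32} = 19^{30} · 19^{2} ≡ 19^{2} ≡ 20 (mod 31)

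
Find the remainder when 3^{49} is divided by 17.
By Fermat: 3^{16} ≡ 1 (mod 17). 49 = 3×16 + 1. So 3^{49} ≡ 3^{1} ≡ 3 (mod 17)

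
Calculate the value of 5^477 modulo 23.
Using Fermat: 5^{22} ≡ 1 mod 23. 477 ≡ 15 mod 22. So 5^{477} ≡ 5^{15} ≡ 19 mod 23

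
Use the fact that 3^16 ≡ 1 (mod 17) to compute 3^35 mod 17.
By Fermat: 3^{16} ≡ 1 (mod 17). 35 = 2×16 + 3. So 3^{35} ≡ 3^{3} ≡ 10 (mod 17)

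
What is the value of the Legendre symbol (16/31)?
(16/31) = 16^{15} mod 31 = 1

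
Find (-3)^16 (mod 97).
By repeated squaring (mod 97): (-3)^{1}≡94, (-3)^{2}≡9, (-3)^{4}≡81, (-3)^{8}≡62, (-3)^{16}≡61. So (-3)^{16} ≡ 61 (mod 97)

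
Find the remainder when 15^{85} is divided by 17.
By Fermat: 15^{16} ≡ 1 (mod 17). 85 = 5×16 + 5. So 15^{85} ≡ 15^{5} ≡ 2 (mod 17)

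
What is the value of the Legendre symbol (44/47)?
(44/47) = 44^{23} mod 47 = -1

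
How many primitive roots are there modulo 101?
There are φ(101-1) = φ(100) = 40 primitive roots modulo 101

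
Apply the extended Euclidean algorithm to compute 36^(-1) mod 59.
Extended GCD: 36(-18) + 59(11) = 1. So 36^(-1) ≡ -18 ≡ 41 mod 59. Verify: 36 × 41 = 1476 ≡ 1 mod 59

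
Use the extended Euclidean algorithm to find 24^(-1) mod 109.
Extended GCD: 24(50) + 109(-11) = 1. So 24^(-1) ≡ 50 (mod 109). Verify: 24 × 50 = 1200 ≡ 1 (mod 109)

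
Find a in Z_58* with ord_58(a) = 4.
17 has order 4 mod 58 since 17^{4} ≡ 1 (mod 58) and no smaller power works.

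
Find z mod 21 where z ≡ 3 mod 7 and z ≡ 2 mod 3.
M = 7 × 3 = 21. M₁ = 3, y₁ ≡ 5 mod 7. M₂ = 7, y₂ ≡ 1 mod 3. z = 3×3×5 + 2×7×1 ≡ 17 mod 21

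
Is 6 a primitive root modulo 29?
6^{14} ≡ 1 (mod 29) and 14 < 28, so ord_29(6) = 14 ≠ 28 and 6 is not a primitive root.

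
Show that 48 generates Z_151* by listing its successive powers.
48^1, 48^2, ..., 48^{150} mod 151: [48, 39, 60, 11, 75, 127, 56, 121, 70, 38, 12, 123, 15, 116, 132, 145, 14, 68, 93, 85, 3, 144, 117, 29, 33, 74, 79, 17, 61, 59, 114, 36, 67, 45, 46, 94, 133, 42, 53, 128, 104, 9, 130, 49, 87, 99, 71, 86, 51, 32, 26, 40, 108, 50, 135, 138, 131, 97, 126, 8, 82, 10, 27, 88, 147, 110, 146, 62, 107, 2, 96, 78, 120, 22, 150, 103, 112, 91, 140, 76, 24, 95, 30, 81, 113, 139, 28, 136, 35, 19, 6, 137, 83, 58, 66, 148, 7, 34, 122, 118, 77, 72, 134, 90, 92, 37, 115, 84, 106, 105, 57, 18, 109, 98, 23, 47, 142, 21, 102, 64, 52, 80, 65, 100, 119, 125, 111, 43, 101, 16, 13, 20, 54, 25, 143, 69, 141, 124, 63, 4, 41, 5, 89, 44, 149, 55, 73, 31, 129, 1]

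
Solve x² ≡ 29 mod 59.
The square roots of 29 mod 59 are 41 and 18. Verify: 41² = 1681 ≡ 29 mod 59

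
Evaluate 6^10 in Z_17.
By repeated squaring mod 17: 6^{1}≡6, 6^{2}≡2, 6^{4}≡4, 6^{8}≡16. Then 6^{10} = 6^{8+2} ≡ 16 × 2 ≡ 15 mod 17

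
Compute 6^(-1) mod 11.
Since 11 is prime, by Fermat 6^(-1) ≡ 6^{9} ≡ 2 mod 11. Verify: 6 × 2 = 12 ≡ 1 mod 11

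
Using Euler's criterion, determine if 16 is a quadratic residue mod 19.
By Euler's criterion: 16^{9} ≡ 1 mod 19. Since this equals 1, 16 is a QR.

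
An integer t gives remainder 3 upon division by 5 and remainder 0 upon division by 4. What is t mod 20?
M = 5 × 4 = 20. M₁ = 4, y₁ ≡ 4 mod 5. M₂ = 5, y₂ ≡ 1 mod 4. t = 3×4×4 + 0×5×1 ≡ 8 mod 20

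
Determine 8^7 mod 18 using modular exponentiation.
By repeated squaring (mod 18): 8^{1}≡8, 8^{2}≡10, 8^{4}≡10. Then 8^{7} = 8^{4+2+1} ≡ 10 × 10 × 8 ≡ 8 (mod 18)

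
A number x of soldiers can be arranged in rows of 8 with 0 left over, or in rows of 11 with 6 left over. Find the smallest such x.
M = 8 × 11 = 88. M₁ = 11, y₁ ≡ 3 mod 8. M₂ = 8, y₂ ≡ 7 mod 11. x = 0×11×3 + 6×8×7 ≡ 72 mod 88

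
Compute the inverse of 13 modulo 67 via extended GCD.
Extended GCD: 13(31) + 67(-6) = 1. So 13^(-1) ≡ 31 mod 67. Verify: 13 × 31 = 403 ≡ 1 mod 67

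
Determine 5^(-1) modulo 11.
Since 11 is prime, by Fermat 5^(-1) ≡ 5^{9} ≡ 9 (mod 11). Verify: 5 × 9 = 45 ≡ 1 (mod 11)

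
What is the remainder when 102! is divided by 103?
By Wilson's theorem, (102)! ≡ -1 ≡ 102 mod 103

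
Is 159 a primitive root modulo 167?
ord_167(159) divides 166. For each prime q|166: 159^{83}≡166, 159^{2}≡64, none ≡ 1. So 159 has order 166 and is a primitive root mod 167.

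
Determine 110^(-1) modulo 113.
Since 113 is prime, by Fermat 110^(-1) ≡ 110^{111} ≡ 75 mod 113. Verify: 110 × 75 = 8250 ≡ 1 mod 113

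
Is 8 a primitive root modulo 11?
ord_11(8) divides 10. For each prime q|10: 8^{5}≡10, 8^{2}≡9, none ≡ 1. So 8 has order 10 and is a primitive root mod 11.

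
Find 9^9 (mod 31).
By repeated squaring (mod 31): 9^{1}≡9, 9^{2}≡19, 9^{4}≡20, 9^{8}≡28. Then 9^{9} = 9^{8+1} ≡ 28 × 9 ≡ 4 (mod 31)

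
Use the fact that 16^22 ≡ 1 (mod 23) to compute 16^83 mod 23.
By Fermat: 16^{22} ≡ 1 (mod 23). 83 = 3×22 + 17. So 16^{83} ≡ 16^{17} ≡ 4 (mod 23)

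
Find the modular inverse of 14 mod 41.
Since 41 is prime, by Fermat 14^(-1) ≡ 14^{39} ≡ 3 (mod 41). Verify: 14 × 3 = 42 ≡ 1 (mod 41)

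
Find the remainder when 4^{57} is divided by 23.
By Fermat: 4^{22} ≡ 1 (mod 23). 57 = 2×22 + 13. So 4^{57} ≡ 4^{13} ≡ 16 (mod 23)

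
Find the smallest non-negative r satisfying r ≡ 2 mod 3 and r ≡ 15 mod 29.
M = 3 × 29 = 87. M₁ = 29, y₁ ≡ 2 mod 3. M₂ = 3, y₂ ≡ 10 mod 29. r = 2×29×2 + 15×3×10 ≡ 44 mod 87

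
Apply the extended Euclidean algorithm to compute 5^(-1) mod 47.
Extended GCD: 5(19) + 47(-2) = 1. So 5^(-1) ≡ 19 (mod 47). Verify: 5 × 19 = 95 ≡ 1 (mod 47)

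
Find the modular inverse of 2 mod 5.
Since 5 is prime, by Fermat 2^(-1) ≡ 2^{3} ≡ 3 (mod 5). Verify: 2 × 3 = 6 ≡ 1 (mod 5)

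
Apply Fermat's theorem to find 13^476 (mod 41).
By Fermat: 13^{40} ≡ 1 (mod 41). 476 ≡ 36 (mod 40). So 13^{476} ≡ 13^{36} ≡ 23 (mod 41)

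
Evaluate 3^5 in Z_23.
By repeated squaring mod 23: 3^{1}≡3, 3^{2}≡9, 3^{4}≡12. Then 3^{5} = 3^{4+1} ≡ 12 × 3 ≡ 13 mod 23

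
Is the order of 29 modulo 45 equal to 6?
Powers of 29 mod 45: 29^1≡29, 29^2≡31, 29^3≡44, 29^4≡16, 29^5≡14, 29^6≡1. First k with 29^k≡1 is k=6. Yes, ord_45(29) = 6.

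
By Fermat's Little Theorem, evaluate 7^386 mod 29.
By Fermat: 7^{28} ≡ 1 mod 29. 386 ≡ 22 mod 28. So 7^{386} ≡ 7^{22} ≡ 7 mod 29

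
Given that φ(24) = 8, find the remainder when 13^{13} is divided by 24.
By Euler: 13^{8} ≡ 1 mod 24 since gcd(13, 24) = 1. 13 = 1×8 + 5. So 13^{13} ≡ 13^{5} ≡ 13 mod 24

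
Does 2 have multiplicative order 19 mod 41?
Powers of 2 mod 41: 2^1≡2, 2^2≡4, 2^3≡8, 2^4≡16, 2^5≡32, 2^6≡23, 2^7≡5, 2^8≡10, 2^9≡20, 2^10≡40, 2^11≡39, 2^12≡37, 2^13≡33, 2^14≡25, 2^15≡9, 2^16≡18, 2^17≡36, 2^18≡31, 2^19≡21, 2^20≡1. 2^19≡21≢1, so ord ≠ 19. No, the actual order is 20.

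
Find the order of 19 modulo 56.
Powers of 19 mod 56: 19^1≡19, 19^2≡25, 19^3≡27, 19^4≡9, 19^5≡3, 19^6≡1. Order = 6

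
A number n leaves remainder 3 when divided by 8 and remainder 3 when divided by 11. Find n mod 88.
M = 8 × 11 = 88. M₁ = 11, y₁ ≡ 3 mod 8. M₂ = 8, y₂ ≡ 7 mod 11. n = 3×11×3 + 3×8×7 ≡ 3 mod 88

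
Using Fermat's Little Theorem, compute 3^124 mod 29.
By Fermat: 3^{28} ≡ 1 (mod 29). 124 = 4×28 + 12. So 3^{124} ≡ 3^{12} ≡ 16 (mod 29)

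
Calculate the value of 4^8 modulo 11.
By repeated squaring mod 11: 4^{1}≡4, 4^{2}≡5, 4^{4}≡3, 4^{8}≡9. So 4^{8} ≡ 9 mod 11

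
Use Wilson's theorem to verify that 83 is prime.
(82)! mod 83 = 82. Since this equals -1 (mod 83), Wilson confirms 83 is prime.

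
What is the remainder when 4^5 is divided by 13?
By repeated squaring mod 13: 4^{1}≡4, 4^{2}≡3, 4^{4}≡9. Then 4^{5} = 4^{4+1} ≡ 9 × 4 ≡ 10 mod 13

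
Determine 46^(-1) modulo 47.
Since 47 is prime, by Fermat 46^(-1) ≡ 46^{45} ≡ 46 (mod 47). Verify: 46 × 46 = 2116 ≡ 1 (mod 47)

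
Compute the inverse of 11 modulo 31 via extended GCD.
Extended GCD: 11(-14) + 31(5) = 1. So 11^(-1) ≡ -14 ≡ 17 mod 31. Verify: 11 × 17 = 187 ≡ 1 mod 31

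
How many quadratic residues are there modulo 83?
For prime 83, there are (p-1)/2 = (83-1)/2 = 41 quadratic residues (excluding 0).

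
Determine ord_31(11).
Powers of 11 mod 31: 11^1≡11, 11^2≡28, 11^3≡29, 11^4≡9, 11^5≡6, 11^6≡4, 11^7≡13, 11^8≡19, 11^9≡23, 11^10≡5, 11^11≡24, 11^12≡16, 11^13≡21, 11^14≡14, 11^15≡30, 11^16≡20, 11^17≡3, 11^18≡2, 11^19≡22, 11^20≡25, 11^21≡27, 11^22≡18, 11^23≡12, 11^24≡8, 11^25≡26, 11^26≡7, 11^27≡15, 11^28≡10, 11^29≡17, 11^30≡1. So the order of 11 is 30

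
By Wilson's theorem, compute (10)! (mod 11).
By Wilson's theorem, (10)! ≡ -1 ≡ 10 (mod 11)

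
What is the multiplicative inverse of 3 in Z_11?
Since 11 is prime, by Fermat 3^(-1) ≡ 3^{9} ≡ 4 (mod 11). Verify: 3 × 4 = 12 ≡ 1 (mod 11)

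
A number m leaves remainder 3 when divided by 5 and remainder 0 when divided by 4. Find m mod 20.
M = 5 × 4 = 20. M₁ = 4, y₁ ≡ 4 mod 5. M₂ = 5, y₂ ≡ 1 mod 4. m = 3×4×4 + 0×5×1 ≡ 8 mod 20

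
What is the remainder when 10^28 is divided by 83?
By repeated squaring mod 83: 10^{1}≡10, 10^{2}≡17, 10^{4}≡40, 10^{8}≡23, 10^{16}≡31. Then 10^{28} = 10^{16+8+4} ≡ 31 × 23 × 40 ≡ 51 mod 83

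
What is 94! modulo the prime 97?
(96)! = (94)! × (95) × (96) ≡ -1 mod 97. So (94)! ≡ -1 × [(96)(95)]^(-1) ≡ 48 mod 97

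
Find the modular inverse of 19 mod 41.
Since 41 is prime, by Fermat 19^(-1) ≡ 19^{39} ≡ 13 mod 41. Verify: 19 × 13 = 247 ≡ 1 mod 41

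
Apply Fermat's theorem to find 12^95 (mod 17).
By Fermat: 12^{16} ≡ 1 (mod 17). 95 = 5×16 + 15. So 12^{95} ≡ 12^{15} ≡ 10 (mod 17)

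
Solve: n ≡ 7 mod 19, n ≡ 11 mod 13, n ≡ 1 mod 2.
M = 19 × 13 × 2 = 494. M₁ = 26, y₁ ≡ 11 mod 19. M₂ = 38, y₂ ≡ 12 mod 13. M₃ = 247, y₃ ≡ 1 mod 2. n = 7×26×11 + 11×38×12 + 1×247×1 ≡ 349 mod 494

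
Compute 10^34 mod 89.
By repeated squaring mod 89: 10^{1}≡10, 10^{2}≡11, 10^{4}≡32, 10^{8}≡45, 10^{16}≡67, 10^{32}≡39. Then 10^{34} = 10^{32+2} ≡ 39 × 11 ≡ 73 mod 89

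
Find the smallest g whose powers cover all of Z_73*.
g = 5. Powers: [5, 25, 52, 41, 59, 3, 15, 2, ...] generates all 72 non-zero residues.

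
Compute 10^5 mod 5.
By repeated squaring (mod 5): 10^{1}≡0, 10^{2}≡0, 10^{4}≡0. Then 10^{5} = 10^{4+1} ≡ 0 × 0 ≡ 0 (mod 5)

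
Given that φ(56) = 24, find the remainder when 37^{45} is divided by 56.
By Euler: 37^{24} ≡ 1 (mod 56) since gcd(37, 56) = 1. 45 = 1×24 + 21. So 37^{45} ≡ 37^{21} ≡ 29 (mod 56)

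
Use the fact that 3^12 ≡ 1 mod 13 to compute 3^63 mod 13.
By Fermat: 3^{12} ≡ 1 mod 13. 63 = 5×12 + 3. So 3^{63} ≡ 3^{3} ≡ 1 mod 13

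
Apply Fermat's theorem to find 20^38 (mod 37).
By Fermat: 20^{36} ≡ 1 (mod 37). So 20^{38} = 20^{36} · 20^{2} ≡ 20^{2} ≡ 30 (mod 37)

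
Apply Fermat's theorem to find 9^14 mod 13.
By Fermat: 9^{12} ≡ 1 mod 13. So 9^{14} = 9^{12} · 9^{2} ≡ 9^{2} ≡ 3 mod 13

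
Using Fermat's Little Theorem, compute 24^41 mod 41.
By Fermat: 24^{40} ≡ 1 (mod 41). So 24^{41} = 24^{40} · 24^{1} ≡ 24^{1} ≡ 24 (mod 41)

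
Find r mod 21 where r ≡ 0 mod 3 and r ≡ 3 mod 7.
M = 3 × 7 = 21. M₁ = 7, y₁ ≡ 1 mod 3. M₂ = 3, y₂ ≡ 5 mod 7. r = 0×7×1 + 3×3×5 ≡ 3 mod 21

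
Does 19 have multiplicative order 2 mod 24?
Powers of 19 mod 24: 19^1≡19, 19^2≡1. First k with 19^k≡1 is k=2. Yes, ord_24(19) = 2.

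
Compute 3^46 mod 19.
Using Fermat: 3^{18} ≡ 1 mod 19. 46 ≡ 10 mod 18. So 3^{46} ≡ 3^{10} ≡ 16 mod 19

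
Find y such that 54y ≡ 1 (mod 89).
Since 89 is prime, by Fermat 54^(-1) ≡ 54^{87} ≡ 61 (mod 89). Verify: 54 × 61 = 3294 ≡ 1 (mod 89)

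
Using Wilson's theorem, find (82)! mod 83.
By Wilson's theorem, (82)! ≡ -1 ≡ 82 mod 83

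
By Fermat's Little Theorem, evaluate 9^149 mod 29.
By Fermat: 9^{28} ≡ 1 mod 29. 149 = 5×28 + 9. So 9^{149} ≡ 9^{9} ≡ 6 mod 29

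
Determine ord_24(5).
Powers of 5 mod 24: 5^1≡5, 5^2≡1. So the order of 5 is 2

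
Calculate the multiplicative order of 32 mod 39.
Powers of 32 mod 39: 32^1≡32, 32^2≡10, 32^3≡8, 32^4≡22, 32^5≡2, 32^6≡25, 32^7≡20, 32^8≡16, 32^9≡5, 32^10≡4, 32^11≡11, 32^12≡1. ord_39(32) = 12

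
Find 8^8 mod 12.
By repeated squaring mod 12: 8^{1}≡8, 8^{2}≡4, 8^{4}≡4, 8^{8}≡4. So 8^{8} ≡ 4 mod 12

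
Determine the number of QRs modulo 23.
Exactly half the non-zero residues mod a prime are QRs: (23-1)/2 = 11.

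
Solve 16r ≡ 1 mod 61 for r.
Since 61 is prime, by Fermat 16^(-1) ≡ 16^{59} ≡ 42 mod 61. Verify: 16 × 42 = 672 ≡ 1 mod 61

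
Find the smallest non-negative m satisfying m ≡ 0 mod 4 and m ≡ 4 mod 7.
M = 4 × 7 = 28. M₁ = 7, y₁ ≡ 3 mod 4. M₂ = 4, y₂ ≡ 2 mod 7. m = 0×7×3 + 4×4×2 ≡ 4 mod 28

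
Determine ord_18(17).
Powers of 17 mod 18: 17^1≡17, 17^2≡1. Order = 2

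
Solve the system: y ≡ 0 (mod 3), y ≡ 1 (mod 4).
M = 3 × 4 = 12. M₁ = 4, y₁ ≡ 1 (mod 3). M₂ = 3, y₂ ≡ 3 (mod 4). y = 0×4×1 + 1×3×3 ≡ 9 (mod 12)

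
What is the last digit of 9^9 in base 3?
By repeated squaring (mod 3): 9^{1}≡0, 9^{2}≡0, 9^{4}≡0, 9^{8}≡0. Then 9^{9} = 9^{8+1} ≡ 0 × 0 ≡ 0 (mod 3)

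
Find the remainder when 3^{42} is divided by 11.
By Fermat: 3^{10} ≡ 1 (mod 11). 42 = 4×10 + 2. So 3^{42} ≡ 3^{2} ≡ 9 (mod 11)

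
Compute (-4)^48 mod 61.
By repeated squaring (mod 61): (-4)^{1}≡57, (-4)^{2}≡16, (-4)^{4}≡12, (-4)^{8}≡22, (-4)^{16}≡57, (-4)^{32}≡16. Then (-4)^{48} = (-4)^{32+16} ≡ 16 × 57 ≡ 58 (mod 61)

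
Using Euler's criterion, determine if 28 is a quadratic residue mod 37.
By Euler's criterion: 28^{18} ≡ 1 (mod 37). Since this equals 1, 28 is a QR.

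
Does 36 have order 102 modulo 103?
36^{51} ≡ 1 (mod 103) and 51 < 102, so ord_103(36) = 51 ≠ 102 and 36 is not a primitive root.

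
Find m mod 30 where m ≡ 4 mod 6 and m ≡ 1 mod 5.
M = 6 × 5 = 30. M₁ = 5, y₁ ≡ 5 mod 6. M₂ = 6, y₂ ≡ 1 mod 5. m = 4×5×5 + 1×6×1 ≡ 16 mod 30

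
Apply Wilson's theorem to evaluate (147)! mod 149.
(148)! = (147)! × (148) ≡ -1 (mod 149). So (147)! ≡ -1 × (148)^(-1) ≡ (-1)×(-1) = 1 (mod 149)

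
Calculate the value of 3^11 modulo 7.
Using Fermat: 3^{6} ≡ 1 mod 7. 11 ≡ 5 mod 6. So 3^{11} ≡ 3^{5} ≡ 5 mod 7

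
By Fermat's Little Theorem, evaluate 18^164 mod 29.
By Fermat: 18^{28} ≡ 1 mod 29. 164 = 5×28 + 24. So 18^{164} ≡ 18^{24} ≡ 7 mod 29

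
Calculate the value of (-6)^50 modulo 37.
Using Fermat: (-6)^{36} ≡ 1 mod 37. 50 ≡ 14 mod 36. So (-6)^{50} ≡ (-6)^{14} ≡ 36 mod 37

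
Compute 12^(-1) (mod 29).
Since 29 is prime, by Fermat 12^(-1) ≡ 12^{27} ≡ 17 (mod 29). Verify: 12 × 17 = 204 ≡ 1 (mod 29)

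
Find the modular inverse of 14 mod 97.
Since 97 is prime, by Fermat 14^(-1) ≡ 14^{95} ≡ 7 mod 97. Verify: 14 × 7 = 98 ≡ 1 mod 97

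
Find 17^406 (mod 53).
Using Fermat: 17^{52} ≡ 1 (mod 53). 406 ≡ 42 (mod 52). So 17^{406} ≡ 17^{42} ≡ 16 (mod 53)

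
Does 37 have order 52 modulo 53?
37^{26} ≡ 1 mod 53 and 26 < 52, so ord_53(37) = 26 ≠ 52 and 37 is not a primitive root.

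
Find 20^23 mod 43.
By repeated squaring mod 43: 20^{1}≡20, 20^{2}≡13, 20^{4}≡40, 20^{8}≡9, 20^{16}≡38. Then 20^{23} = 20^{16+4+2+1} ≡ 38 × 40 × 13 × 20 ≡ 30 mod 43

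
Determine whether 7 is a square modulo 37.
By Euler's criterion: 7^{18} ≡ 1 mod 37. Since this equals 1, 7 is a QR.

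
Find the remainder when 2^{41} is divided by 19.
By Fermat: 2^{18} ≡ 1 (mod 19). 41 = 2×18 + 5. So 2^{41} ≡ 2^{5} ≡ 13 (mod 19)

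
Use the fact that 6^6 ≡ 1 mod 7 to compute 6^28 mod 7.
By Fermat: 6^{6} ≡ 1 mod 7. 28 = 4×6 + 4. So 6^{28} ≡ 6^{4} ≡ 1 mod 7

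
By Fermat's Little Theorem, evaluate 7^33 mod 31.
By Fermat: 7^{30} ≡ 1 (mod 31). So 7^{33} = 7^{30} · 7^{3} ≡ 7^{3} ≡ 2 (mod 31)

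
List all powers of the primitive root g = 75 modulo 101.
75^1, 75^2, ..., 75^{100} mod 101: [75, 70, 99, 52, 62, 4, 98, 78, 93, 6, 46, 16, 89, 9, 69, 24, 83, 64, 53, 36, 74, 96, 29, 54, 10, 43, 94, 81, 15, 14, 40, 71, 73, 21, 60, 56, 59, 82, 90, 84, 38, 22, 34, 25, 57, 33, 51, 88, 35, 100, 26, 31, 2, 49, 39, 97, 3, 23, 8, 95, 55, 85, 12, 92, 32, 77, 18, 37, 48, 65, 27, 5, 72, 47, 91, 58, 7, 20, 86, 87, 61, 30, 28, 80, 41, 45, 42, 19, 11, 17, 63, 79, 67, 76, 44, 68, 50, 13, 66, 1]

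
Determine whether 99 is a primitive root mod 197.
ord_197(99) divides 196. For each prime q|196: 99^{98}≡196, 99^{28}≡36, none ≡ 1. So 99 has order 196 and is a primitive root mod 197.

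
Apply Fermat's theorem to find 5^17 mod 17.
By Fermat: 5^{16} ≡ 1 mod 17. So 5^{17} = 5^{16} · 5^{1} ≡ 5^{1} ≡ 5 mod 17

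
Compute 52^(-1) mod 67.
Since 67 is prime, by Fermat 52^(-1) ≡ 52^{65} ≡ 58 mod 67. Verify: 52 × 58 = 3016 ≡ 1 mod 67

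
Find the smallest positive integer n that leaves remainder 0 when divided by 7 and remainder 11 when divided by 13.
M = 7 × 13 = 91. M₁ = 13, y₁ ≡ 6 (mod 7). M₂ = 7, y₂ ≡ 2 (mod 13). n = 0×13×6 + 11×7×2 ≡ 63 (mod 91)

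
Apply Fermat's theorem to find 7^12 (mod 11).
By Fermat: 7^{10} ≡ 1 (mod 11). So 7^{12} = 7^{10} · 7^{2} ≡ 7^{2} ≡ 5 (mod 11)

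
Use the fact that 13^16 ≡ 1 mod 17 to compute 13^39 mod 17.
By Fermat: 13^{16} ≡ 1 mod 17. 39 = 2×16 + 7. So 13^{39} ≡ 13^{7} ≡ 4 mod 17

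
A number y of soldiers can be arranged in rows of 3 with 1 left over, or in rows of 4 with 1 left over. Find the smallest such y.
M = 3 × 4 = 12. M₁ = 4, y₁ ≡ 1 mod 3. M₂ = 3, y₂ ≡ 3 mod 4. y = 1×4×1 + 1×3×3 ≡ 1 mod 12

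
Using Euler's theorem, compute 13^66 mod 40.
By Euler: 13^{16} ≡ 1 (mod 40) since gcd(13, 40) = 1. 66 = 4×16 + 2. So 13^{66} ≡ 13^{2} ≡ 9 (mod 40)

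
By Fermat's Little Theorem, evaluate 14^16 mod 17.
By Fermat's Little Theorem, 14^{16} ≡ 1 mod 17 since 17 is prime and gcd(14, 17) = 1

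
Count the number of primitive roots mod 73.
There are φ(73-1) = φ(72) = 24 primitive roots modulo 73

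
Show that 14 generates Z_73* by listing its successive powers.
14^1, 14^2, ..., 14^{72} mod 73: [14, 50, 43, 18, 33, 24, 44, 32, 10, 67, 62, 65, 34, 38, 21, 2, 28, 27, 13, 36, 66, 48, 15, 64, 20, 61, 51, 57, 68, 3, 42, 4, 56, 54, 26, 72, 59, 23, 30, 55, 40, 49, 29, 41, 63, 6, 11, 8, 39, 35, 52, 71, 45, 46, 60, 37, 7, 25, 58, 9, 53, 12, 22, 16, 5, 70, 31, 69, 17, 19, 47, 1]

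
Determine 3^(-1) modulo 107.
Since 107 is prime, by Fermat 3^(-1) ≡ 3^{105} ≡ 36 mod 107. Verify: 3 × 36 = 108 ≡ 1 mod 107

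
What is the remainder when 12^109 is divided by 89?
Using Fermat: 12^{88} ≡ 1 (mod 89). 109 ≡ 21 (mod 88). So 12^{109} ≡ 12^{21} ≡ 77 (mod 89)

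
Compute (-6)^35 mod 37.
By repeated squaring (mod 37): (-6)^{1}≡31, (-6)^{2}≡36, (-6)^{4}≡1, (-6)^{8}≡1, (-6)^{16}≡1, (-6)^{32}≡1. Then (-6)^{35} = (-6)^{32+2+1} ≡ 1 × 36 × 31 ≡ 6 (mod 37)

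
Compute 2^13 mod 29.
By repeated squaring (mod 29): 2^{1}≡2, 2^{2}≡4, 2^{4}≡16, 2^{8}≡24. Then 2^{13} = 2^{8+4+1} ≡ 24 × 16 × 2 ≡ 14 (mod 29)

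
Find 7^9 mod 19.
By repeated squaring mod 19: 7^{1}≡7, 7^{2}≡11, 7^{4}≡7, 7^{8}≡11. Then 7^{9} = 7^{8+1} ≡ 11 × 7 ≡ 1 mod 19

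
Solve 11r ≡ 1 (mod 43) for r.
Since 43 is prime, by Fermat 11^(-1) ≡ 11^{41} ≡ 4 (mod 43). Verify: 11 × 4 = 44 ≡ 1 (mod 43)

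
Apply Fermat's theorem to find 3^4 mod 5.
By Fermat's Little Theorem, 3^{4} ≡ 1 mod 5 since 5 is prime and gcd(3, 5) = 1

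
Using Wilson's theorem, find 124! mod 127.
(126)! = (124)! × (125) × (126) ≡ -1 mod 127. So (124)! ≡ -1 × [(126)(125)]^(-1) ≡ 63 mod 127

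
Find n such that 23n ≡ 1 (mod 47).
Since 47 is prime, by Fermat 23^(-1) ≡ 23^{45} ≡ 45 (mod 47). Verify: 23 × 45 = 1035 ≡ 1 (mod 47)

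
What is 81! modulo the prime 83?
(82)! = (81)! × (82) ≡ -1 mod 83. So (81)! ≡ -1 × (82)^(-1) ≡ (-1)×(-1) = 1 mod 83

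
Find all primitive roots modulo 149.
There are φ(148) = 72 primitive roots mod 149: {2, 3, 8, 10, 11, 12, 13, 14, 15, 18, 21, 23, 27, 32, 34, 38, 40, 41, 43, 48, 50, 51, 52, 55, 56, 57, 58, 59, 60, 62, 65, 66, 70, 71, 72, 74, 75, 77, 78, 79, 83, 84, 87, 89, 90, 91, 92, 93, 94, 97, 98, 99, 101, 106, 108, 109, 111, 115, 117, 122, 126, 128, 131, 134, 135, 136, 137, 138, 139, 141, 146, 147}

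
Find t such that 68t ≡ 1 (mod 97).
Since 97 is prime, by Fermat 68^(-1) ≡ 68^{95} ≡ 10 (mod 97). Verify: 68 × 10 = 680 ≡ 1 (mod 97)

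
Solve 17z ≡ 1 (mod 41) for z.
Since 41 is prime, by Fermat 17^(-1) ≡ 17^{39} ≡ 29 (mod 41). Verify: 17 × 29 = 493 ≡ 1 (mod 41)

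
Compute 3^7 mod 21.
By repeated squaring mod 21: 3^{1}≡3, 3^{2}≡9, 3^{4}≡18. Then 3^{7} = 3^{4+2+1} ≡ 18 × 9 × 3 ≡ 3 mod 21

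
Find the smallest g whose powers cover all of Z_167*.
g = 5. Powers: [5, 25, 125, 124, 119, 94, ...] generates all 166 non-zero residues.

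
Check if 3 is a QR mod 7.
By Euler's criterion: 3^{3} ≡ 6 mod 7. Since this equals -1 (≡ 6), 3 is not a QR.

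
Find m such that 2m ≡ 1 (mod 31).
Since 31 is prime, by Fermat 2^(-1) ≡ 2^{29} ≡ 16 (mod 31). Verify: 2 × 16 = 32 ≡ 1 (mod 31)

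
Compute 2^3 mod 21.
2^{3} = 8 ≡ 8 (mod 21)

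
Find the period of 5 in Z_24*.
Powers of 5 mod 24: 5^1≡5, 5^2≡1. So the order of 5 is 2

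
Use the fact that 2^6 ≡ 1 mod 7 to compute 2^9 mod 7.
By Fermat: 2^{6} ≡ 1 mod 7. So 2^{9} = 2^{6} · 2^{3} ≡ 2^{3} ≡ 1 mod 7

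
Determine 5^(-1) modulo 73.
Since 73 is prime, by Fermat 5^(-1) ≡ 5^{71} ≡ 44 mod 73. Verify: 5 × 44 = 220 ≡ 1 mod 73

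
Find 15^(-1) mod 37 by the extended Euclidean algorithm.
Extended GCD: 15(5) + 37(-2) = 1. So 15^(-1) ≡ 5 mod 37. Verify: 15 × 5 = 75 ≡ 1 mod 37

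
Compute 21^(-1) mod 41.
Since 41 is prime, by Fermat 21^(-1) ≡ 21^{39} ≡ 2 mod 41. Verify: 21 × 2 = 42 ≡ 1 mod 41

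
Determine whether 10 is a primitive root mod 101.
10^{4} ≡ 1 mod 101 and 4 < 100, so ord_101(10) = 4 ≠ 100 and 10 is not a primitive root.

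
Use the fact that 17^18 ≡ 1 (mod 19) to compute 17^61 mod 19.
By Fermat: 17^{18} ≡ 1 (mod 19). 61 = 3×18 + 7. So 17^{61} ≡ 17^{7} ≡ 5 (mod 19)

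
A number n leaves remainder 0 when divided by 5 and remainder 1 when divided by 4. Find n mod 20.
M = 5 × 4 = 20. M₁ = 4, y₁ ≡ 4 mod 5. M₂ = 5, y₂ ≡ 1 mod 4. n = 0×4×4 + 1×5×1 ≡ 5 mod 20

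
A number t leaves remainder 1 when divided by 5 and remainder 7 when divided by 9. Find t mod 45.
M = 5 × 9 = 45. M₁ = 9, y₁ ≡ 4 mod 5. M₂ = 5, y₂ ≡ 2 mod 9. t = 1×9×4 + 7×5×2 ≡ 16 mod 45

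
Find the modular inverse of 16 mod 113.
Since 113 is prime, by Fermat 16^(-1) ≡ 16^{111} ≡ 106 mod 113. Verify: 16 × 106 = 1696 ≡ 1 mod 113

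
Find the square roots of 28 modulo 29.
The square roots of 28 mod 29 are 12 and 17. Verify: 12² = 144 ≡ 28 mod 29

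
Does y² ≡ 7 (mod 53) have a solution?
By Euler's criterion: 7^{26} ≡ 1 (mod 53). Since this equals 1, 7 is a QR.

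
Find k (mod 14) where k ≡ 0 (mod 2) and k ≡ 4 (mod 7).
M = 2 × 7 = 14. M₁ = 7, y₁ ≡ 1 (mod 2). M₂ = 2, y₂ ≡ 4 (mod 7). k = 0×7×1 + 4×2×4 ≡ 4 (mod 14)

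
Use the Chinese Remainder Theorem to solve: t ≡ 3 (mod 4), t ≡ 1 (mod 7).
M = 4 × 7 = 28. M₁ = 7, y₁ ≡ 3 (mod 4). M₂ = 4, y₂ ≡ 2 (mod 7). t = 3×7×3 + 1×4×2 ≡ 15 (mod 28)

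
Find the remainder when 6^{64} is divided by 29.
By Fermat: 6^{28} ≡ 1 mod 29. 64 = 2×28 + 8. So 6^{64} ≡ 6^{8} ≡ 23 mod 29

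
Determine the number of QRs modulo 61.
Exactly half the non-zero residues mod a prime are QRs: (61-1)/2 = 30.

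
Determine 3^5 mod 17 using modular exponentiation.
By repeated squaring (mod 17): 3^{1}≡3, 3^{2}≡9, 3^{4}≡13. Then 3^{5} = 3^{4+1} ≡ 13 × 3 ≡ 5 (mod 17)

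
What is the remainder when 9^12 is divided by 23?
By repeated squaring (mod 23): 9^{1}≡9, 9^{2}≡12, 9^{4}≡6, 9^{8}≡13. Then 9^{12} = 9^{8+4} ≡ 13 × 6 ≡ 9 (mod 23)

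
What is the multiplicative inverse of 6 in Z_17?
Since 17 is prime, by Fermat 6^(-1) ≡ 6^{15} ≡ 3 mod 17. Verify: 6 × 3 = 18 ≡ 1 mod 17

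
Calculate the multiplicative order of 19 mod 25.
Powers of 19 mod 25: 19^1≡19, 19^2≡11, 19^3≡9, 19^4≡21, 19^5≡24, 19^6≡6, 19^7≡14, 19^8≡16, 19^9≡4, 19^10≡1. Order = 10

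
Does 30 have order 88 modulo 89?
ord_89(30) divides 88. For each prime q|88: 30^{44}≡88, 30^{8}≡32, none ≡ 1. So 30 has order 88 and is a primitive root mod 89.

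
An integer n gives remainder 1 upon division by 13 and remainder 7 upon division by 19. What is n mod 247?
M = 13 × 19 = 247. M₁ = 19, y₁ ≡ 11 mod 13. M₂ = 13, y₂ ≡ 3 mod 19. n = 1×19×11 + 7×13×3 ≡ 235 mod 247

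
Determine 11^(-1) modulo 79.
Since 79 is prime, by Fermat 11^(-1) ≡ 11^{77} ≡ 36 mod 79. Verify: 11 × 36 = 396 ≡ 1 mod 79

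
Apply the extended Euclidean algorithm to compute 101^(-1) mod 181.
Extended GCD: 101(-43) + 181(24) = 1. So 101^(-1) ≡ -43 ≡ 138 mod 181. Verify: 101 × 138 = 13938 ≡ 1 mod 181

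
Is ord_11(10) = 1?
Powers of 10 mod 11: 10^1≡10, 10^2≡1. 10^1≡10≢1, so ord ≠ 1. No, the actual order is 2.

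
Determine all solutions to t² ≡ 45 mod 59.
The square roots of 45 mod 59 are 35 and 24. Verify: 35² = 1225 ≡ 45 mod 59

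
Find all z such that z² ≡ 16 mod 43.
The square roots of 16 mod 43 are 4 and 39. Verify: 4² = 16 ≡ 16 mod 43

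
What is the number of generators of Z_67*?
Number of primitive roots mod 67 = φ(p-1) = φ(66) = 20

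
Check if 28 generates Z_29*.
28^{2} ≡ 1 mod 29 and 2 < 28, so ord_29(28) = 2 ≠ 28 and 28 is not a primitive root.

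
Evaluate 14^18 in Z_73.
By repeated squaring (mod 73): 14^{1}≡14, 14^{2}≡50, 14^{4}≡18, 14^{8}≡32, 14^{16}≡2. Then 14^{18} = 14^{16+2} ≡ 2 × 50 ≡ 27 (mod 73)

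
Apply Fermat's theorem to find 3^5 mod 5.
By Fermat: 3^{4} ≡ 1 mod 5. So 3^{5} = 3^{4} · 3^{1} ≡ 3^{1} ≡ 3 mod 5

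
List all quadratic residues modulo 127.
QRs mod 127: {1, 2, 4, 8, 9, 11, 13, 15, 16, 17, 18, 19, 21, 22, 25, 26, 30, 31, 32, 34, 35, 36, 37, 38, 41, 42, 44, 47, 49, 50, 52, 60, 61, 62, 64, 68, 69, 70, 71, 72, 73, 74, 76, 79, 81, 82, 84, 87, 88, 94, 98, 99, 100, 103, 104, 107, 113, 115, 117, 120, 121, 122, 124}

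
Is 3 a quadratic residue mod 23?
By Euler's criterion: 3^{11} ≡ 1 (mod 23). Since this equals 1, 3 is a QR.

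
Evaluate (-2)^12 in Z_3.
Using Fermat: (-2)^{2} ≡ 1 (mod 3). 12 ≡ 0 (mod 2). So (-2)^{12} ≡ (-2)^{0} ≡ 1 (mod 3)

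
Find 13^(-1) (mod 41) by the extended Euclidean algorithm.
Extended GCD: 13(19) + 41(-6) = 1. So 13^(-1) ≡ 19 (mod 41). Verify: 13 × 19 = 247 ≡ 1 (mod 41)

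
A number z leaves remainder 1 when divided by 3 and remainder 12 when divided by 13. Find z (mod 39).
M = 3 × 13 = 39. M₁ = 13, y₁ ≡ 1 (mod 3). M₂ = 3, y₂ ≡ 9 (mod 13). z = 1×13×1 + 12×3×9 ≡ 25 (mod 39)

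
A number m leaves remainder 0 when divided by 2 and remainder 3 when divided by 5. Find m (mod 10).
M = 2 × 5 = 10. M₁ = 5, y₁ ≡ 1 (mod 2). M₂ = 2, y₂ ≡ 3 (mod 5). m = 0×5×1 + 3×2×3 ≡ 8 (mod 10)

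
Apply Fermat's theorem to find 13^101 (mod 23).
By Fermat: 13^{22} ≡ 1 (mod 23). 101 = 4×22 + 13. So 13^{101} ≡ 13^{13} ≡ 8 (mod 23)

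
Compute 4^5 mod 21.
By repeated squaring mod 21: 4^{1}≡4, 4^{2}≡16, 4^{4}≡4. Then 4^{5} = 4^{4+1} ≡ 4 × 4 ≡ 16 mod 21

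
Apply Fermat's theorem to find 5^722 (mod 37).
By Fermat: 5^{36} ≡ 1 (mod 37). 722 ≡ 2 (mod 36). So 5^{722} ≡ 5^{2} ≡ 25 (mod 37)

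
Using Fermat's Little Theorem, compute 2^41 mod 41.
By Fermat: 2^{40} ≡ 1 mod 41. So 2^{41} = 2^{40} · 2^{1} ≡ 2^{1} ≡ 2 mod 41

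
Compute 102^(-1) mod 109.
Since 109 is prime, by Fermat 102^(-1) ≡ 102^{107} ≡ 31 mod 109. Verify: 102 × 31 = 3162 ≡ 1 mod 109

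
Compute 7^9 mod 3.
Using Fermat: 7^{2} ≡ 1 (mod 3). 9 ≡ 1 (mod 2). So 7^{9} ≡ 7^{1} ≡ 1 (mod 3)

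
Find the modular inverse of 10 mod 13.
Since 13 is prime, by Fermat 10^(-1) ≡ 10^{11} ≡ 4 mod 13. Verify: 10 × 4 = 40 ≡ 1 mod 13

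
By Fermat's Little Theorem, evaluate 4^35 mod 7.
By Fermat: 4^{6} ≡ 1 mod 7. 35 = 5×6 + 5. So 4^{35} ≡ 4^{5} ≡ 2 mod 7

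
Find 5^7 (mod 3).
Using Fermat: 5^{2} ≡ 1 (mod 3). 7 ≡ 1 (mod 2). So 5^{7} ≡ 5^{1} ≡ 2 (mod 3)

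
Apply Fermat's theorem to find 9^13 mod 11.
By Fermat: 9^{10} ≡ 1 mod 11. So 9^{13} = 9^{10} · 9^{3} ≡ 9^{3} ≡ 3 mod 11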